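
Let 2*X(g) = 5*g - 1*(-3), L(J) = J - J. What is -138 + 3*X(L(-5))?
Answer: -267/2 ≈ -133.50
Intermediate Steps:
L(J) = 0
X(g) = 3/2 + 5*g/2 (X(g) = (5*g - 1*(-3))/2 = (5*g + 3)/2 = (3 + 5*g)/2 = 3/2 + 5*g/2)
-138 + 3*X(L(-5)) = -138 + 3*(3/2 + (5/2)*0) = -138 + 3*(3/2 + 0) = -138 + 3*(3/2) = -138 + 9/2 = -267/2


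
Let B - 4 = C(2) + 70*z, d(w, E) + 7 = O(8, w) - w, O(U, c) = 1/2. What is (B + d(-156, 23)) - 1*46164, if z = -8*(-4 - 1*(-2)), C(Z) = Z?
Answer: -89777/2 ≈ -44889.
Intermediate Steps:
O(U, c) = ½
d(w, E) = -13/2 - w (d(w, E) = -7 + (½ - w) = -13/2 - w)
z = 16 (z = -8*(-4 + 2) = -8*(-2) = 16)
B = 1126 (B = 4 + (2 + 70*16) = 4 + (2 + 1120) = 4 + 1122 = 1126)
(B + d(-156, 23)) - 1*46164 = (1126 + (-13/2 - 1*(-156))) - 1*46164 = (1126 + (-13/2 + 156)) - 46164 = (1126 + 299/2) - 46164 = 2551/2 - 46164 = -89777/2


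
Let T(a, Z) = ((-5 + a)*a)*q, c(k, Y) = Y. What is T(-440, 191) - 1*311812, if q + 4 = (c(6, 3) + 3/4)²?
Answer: 3316851/2 ≈ 1.6584e+6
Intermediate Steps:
q = 161/16 (q = -4 + (3 + 3/4)² = -4 + (3 + 3*(¼))² = -4 + (3 + ¾)² = -4 + (15/4)² = -4 + 225/16 = 161/16 ≈ 10.063)
T(a, Z) = 161*a*(-5 + a)/16 (T(a, Z) = ((-5 + a)*a)*(161/16) = (a*(-5 + a))*(161/16) = 161*a*(-5 + a)/16)
T(-440, 191) - 1*311812 = (161/16)*(-440)*(-5 - 440) - 1*311812 = (161/16)*(-440)*(-445) - 311812 = 3940475/2 - 311812 = 3316851/2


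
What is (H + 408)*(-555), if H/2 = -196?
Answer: -8880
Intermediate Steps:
H = -392 (H = 2*(-196) = -392)
(H + 408)*(-555) = (-392 + 408)*(-555) = 16*(-555) = -8880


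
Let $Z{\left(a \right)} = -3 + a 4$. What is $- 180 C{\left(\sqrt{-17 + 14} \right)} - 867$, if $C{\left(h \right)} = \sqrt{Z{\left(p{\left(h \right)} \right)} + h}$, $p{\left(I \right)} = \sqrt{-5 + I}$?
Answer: $-867 - 180 \sqrt{-3 + 4 \sqrt{-5 + i \sqrt{3}} + i \sqrt{3}} \approx -1257.9 - 447.81 i$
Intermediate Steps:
$Z{\left(a \right)} = -3 + 4 a$
$C{\left(h \right)} = \sqrt{-3 + h + 4 \sqrt{-5 + h}}$ ($C{\left(h \right)} = \sqrt{\left(-3 + 4 \sqrt{-5 + h}\right) + h} = \sqrt{-3 + h + 4 \sqrt{-5 + h}}$)
$- 180 C{\left(\sqrt{-17 + 14} \right)} - 867 = - 180 \sqrt{-3 + \sqrt{-17 + 14} + 4 \sqrt{-5 + \sqrt{-17 + 14}}} - 867 = - 180 \sqrt{-3 + \sqrt{-3} + 4 \sqrt{-5 + \sqrt{-3}}} - 867 = - 180 \sqrt{-3 + i \sqrt{3} + 4 \sqrt{-5 + i \sqrt{3}}} - 867 = - 180 \sqrt{-3 + 4 \sqrt{-5 + i \sqrt{3}} + i \sqrt{3}} - 867 = -867 - 180 \sqrt{-3 + 4 \sqrt{-5 + i \sqrt{3}} + i \sqrt{3}}$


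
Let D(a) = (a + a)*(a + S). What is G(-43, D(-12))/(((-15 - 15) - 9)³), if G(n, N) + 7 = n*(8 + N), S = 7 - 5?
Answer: 3557/19773 ≈ 0.17989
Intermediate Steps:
S = 2
D(a) = 2*a*(2 + a) (D(a) = (a + a)*(a + 2) = (2*a)*(2 + a) = 2*a*(2 + a))
G(n, N) = -7 + n*(8 + N)
G(-43, D(-12))/(((-15 - 15) - 9)³) = (-7 + 8*(-43) + (2*(-12)*(2 - 12))*(-43))/(((-15 - 15) - 9)³) = (-7 - 344 + (2*(-12)*(-10))*(-43))/((-30 - 9)³) = (-7 - 344 + 240*(-43))/((-39)³) = (-7 - 344 - 10320)/(-59319) = -10671*(-1/59319) = 3557/19773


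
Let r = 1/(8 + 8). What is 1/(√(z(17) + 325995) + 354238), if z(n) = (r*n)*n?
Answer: 5667808/2007747754095 - 4*√5216209/2007747754095 ≈ 2.8184e-6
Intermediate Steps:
r = 1/16 ≈ 0.062500
z(n) = n²/16 (z(n) = (n/16)*n = n²/16)
1/(√(z(17) + 325995) + 354238) = 1/(√((1/16)*17² + 325995) + 354238) = 1/(√((1/16)*289 + 325995) + 354238) = 1/(√(289/16 + 325995) + 354238) = 1/(√(5216209/16) + 354238) = 1/(√5216209/4 + 354238) = 1/(354238 + √5216209/4)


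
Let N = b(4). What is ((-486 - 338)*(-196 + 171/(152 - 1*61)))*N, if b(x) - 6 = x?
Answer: 145559600/91 ≈ 1.5996e+6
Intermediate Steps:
b(x) = 6 + x
N = 10 (N = 6 + 4 = 10)
((-486 - 338)*(-196 + 171/(152 - 1*61)))*N = ((-486 - 338)*(-196 + 171/(152 - 1*61)))*10 = -824*(-196 + 171/(152 - 61))*10 = -824*(-196 + 171/91)*10 = -824*(-17665/91)*10 = (14555960/91)*10 = 145559600/91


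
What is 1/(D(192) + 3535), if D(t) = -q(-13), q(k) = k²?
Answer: 1/3366 ≈ 0.00029709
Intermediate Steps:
D(t) = -169 (D(t) = -1*(-13)² = -1*169 = -169)
1/(D(192) + 3535) = 1/(-169 + 3535) = 1/3366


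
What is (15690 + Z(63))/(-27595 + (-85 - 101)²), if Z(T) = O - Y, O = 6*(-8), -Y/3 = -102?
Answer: 15336/7001 ≈ 2.1905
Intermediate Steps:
Y = 306 (Y = -3*(-102) = 306)
O = -48
Z(T) = -354 (Z(T) = -48 - 1*306 = -48 - 306 = -354)
(15690 + Z(63))/(-27595 + (-85 - 101)²) = (15690 - 354)/(-27595 + (-85 - 101)²) = 15336/(-27595 + (-186)²) = 15336/(-27595 + 34596) = 15336/7001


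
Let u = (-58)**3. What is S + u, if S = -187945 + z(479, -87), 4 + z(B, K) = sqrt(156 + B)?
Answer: -383061 + sqrt(635) ≈ -3.8304e+5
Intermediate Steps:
z(B, K) = -4 + sqrt(156 + B)
S = -187949 + sqrt(635) (S = -187945 + (-4 + sqrt(156 + 479)) = -187945 + (-4 + sqrt(635)) = -187949 + sqrt(635) ≈ -1.8792e+5)
u = -195112
S + u = (-187949 + sqrt(635)) - 195112 = -383061 + sqrt(635)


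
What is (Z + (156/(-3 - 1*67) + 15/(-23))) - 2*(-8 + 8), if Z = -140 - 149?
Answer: -234964/805 ≈ -291.88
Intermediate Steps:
Z = -289
(Z + (156/(-3 - 1*67) + 15/(-23))) - 2*(-8 + 8) = (-289 + (156/(-3 - 1*67) + 15/(-23))) - 2*(-8 + 8) = (-289 + (156/(-3 - 67) + 15*(-1/23))) - 2*0 = (-289 + (156/(-70) - 15/23)) + 0 = (-289 + (156*(-1/70) - 15/23)) + 0 = (-289 + (-78/35 - 15/23)) + 0 = (-289 - 2319/805) + 0 = -234964/805 + 0 = -234964/805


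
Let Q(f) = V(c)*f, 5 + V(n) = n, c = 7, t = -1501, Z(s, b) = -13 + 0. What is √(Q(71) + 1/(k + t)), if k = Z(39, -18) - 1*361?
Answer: √798747/75 ≈ 11.916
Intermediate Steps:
Z(s, b) = -13
V(n) = -5 + n
k = -374 (k = -13 - 1*361 = -13 - 361 = -374)
Q(f) = 2*f (Q(f) = (-5 + 7)*f = 2*f)
√(Q(71) + 1/(k + t)) = √(2*71 + 1/(-374 - 1501)) = √(142 + 1/(-1875)) = √(142 - 1/1875) = √(266249/1875) = √798747/75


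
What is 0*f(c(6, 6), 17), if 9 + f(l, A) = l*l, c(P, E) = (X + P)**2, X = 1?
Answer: 0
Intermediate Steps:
c(P, E) = (1 + P)**2
f(l, A) = -9 + l**2 (f(l, A) = -9 + l*l = -9 + l**2)
0*f(c(6, 6), 17) = 0*(-9 + ((1 + 6)**2)**2) = 0*(-9 + (7**2)**2) = 0*(-9 + 49**2) = 0*(-9 + 2401) = 0*2392 = 0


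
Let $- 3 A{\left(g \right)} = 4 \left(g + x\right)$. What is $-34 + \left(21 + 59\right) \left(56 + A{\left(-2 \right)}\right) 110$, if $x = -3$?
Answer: $\frac{1654298}{3} \approx 5.5143 \cdot 10^{5}$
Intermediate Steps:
$A{\left(g \right)} = 4 - \frac{4 g}{3}$ ($A{\left(g \right)} = - \frac{4 \left(g - 3\right)}{3} = - \frac{4 \left(-3 + g\right)}{3} = - \frac{-12 + 4 g}{3} = 4 - \frac{4 g}{3}$)
$-34 + \left(21 + 59\right) \left(56 + A{\left(-2 \right)}\right) 110 = -34 + \left(21 + 59\right) \left(56 + \left(4 - - \frac{8}{3}\right)\right) 110 = -34 + 80 \left(56 + \left(4 + \frac{8}{3}\right)\right) 110 = -34 + 80 \left(56 + \frac{20}{3}\right) 110 = -34 + 80 \cdot \frac{188}{3} \cdot 110 = -34 + \frac{15040}{3} \cdot 110 = -34 + \frac{1654400}{3} = \frac{1654298}{3}$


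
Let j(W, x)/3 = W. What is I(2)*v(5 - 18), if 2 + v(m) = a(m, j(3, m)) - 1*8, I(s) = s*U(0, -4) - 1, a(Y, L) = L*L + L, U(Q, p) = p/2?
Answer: -400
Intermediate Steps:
U(Q, p) = p/2 (U(Q, p) = p*(½) = p/2)
j(W, x) = 3*W
a(Y, L) = L + L² (a(Y, L) = L² + L = L + L²)
I(s) = -1 - 2*s (I(s) = s*((½)*(-4)) - 1 = s*(-2) - 1 = -2*s - 1 = -1 - 2*s)
v(m) = 80 (v(m) = -2 + ((3*3)*(1 + 3*3) - 1*8) = -2 + (9*(1 + 9) - 8) = -2 + (9*10 - 8) = -2 + (90 - 8) = -2 + 82 = 80)
I(2)*v(5 - 18) = (-1 - 2*2)*80 = (-1 - 4)*80 = -5*80 = -400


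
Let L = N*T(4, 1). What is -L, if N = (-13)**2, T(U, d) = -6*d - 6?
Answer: 2028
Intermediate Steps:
T(U, d) = -6 - 6*d
N = 169
L = -2028 (L = 169*(-6 - 6*1) = 169*(-6 - 6) = 169*(-12) = -2028)
-L = -1*(-2028) = 2028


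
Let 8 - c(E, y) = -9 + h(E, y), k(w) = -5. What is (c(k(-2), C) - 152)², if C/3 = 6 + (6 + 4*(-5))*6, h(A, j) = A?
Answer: 16900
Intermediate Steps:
C = -234 (C = 3*(6 + (6 + 4*(-5))*6) = 3*(6 + (6 - 20)*6) = 3*(6 - 14*6) = 3*(6 - 84) = 3*(-78) = -234)
c(E, y) = 17 - E (c(E, y) = 8 - (-9 + E) = 8 + (9 - E) = 17 - E)
(c(k(-2), C) - 152)² = ((17 - 1*(-5)) - 152)² = ((17 + 5) - 152)² = (22 - 152)² = (-130)² = 16900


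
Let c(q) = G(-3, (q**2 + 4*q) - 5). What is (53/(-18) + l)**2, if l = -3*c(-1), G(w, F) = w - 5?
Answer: 143641/324 ≈ 443.34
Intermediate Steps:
G(w, F) = -5 + w
c(q) = -8 (c(q) = -5 - 3 = -8)
l = 24 (l = -3*(-8) = 24)
(53/(-18) + l)**2 = (53/(-18) + 24)**2 = (53*(-1/18) + 24)**2 = (-53/18 + 24)**2 = (379/18)**2 = 143641/324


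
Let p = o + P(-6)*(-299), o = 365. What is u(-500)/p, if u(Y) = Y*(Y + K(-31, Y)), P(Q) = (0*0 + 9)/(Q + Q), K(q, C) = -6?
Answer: 1012000/2357 ≈ 429.36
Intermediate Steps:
P(Q) = 9/(2*Q) (P(Q) = (0 + 9)/((2*Q)) = 9*(1/(2*Q)) = 9/(2*Q))
u(Y) = Y*(-6 + Y) (u(Y) = Y*(Y - 6) = Y*(-6 + Y))
p = 2357/4 (p = 365 + ((9/2)/(-6))*(-299) = 365 + ((9/2)*(-1/6))*(-299) = 365 - 3/4*(-299) = 365 + 897/4 = 2357/4 ≈ 589.25)
u(-500)/p = (-500*(-6 - 500))/(2357/4) = -500*(-506)*(4/2357) = 253000*(4/2357) = 1012000/2357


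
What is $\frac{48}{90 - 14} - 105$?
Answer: $- \frac{1983}{19} \approx -104.37$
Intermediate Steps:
$\frac{48}{90 - 14} - 105 = \frac{48}{76} - 105 = 48 \cdot \frac{1}{76} - 105 = \frac{12}{19} - 105 = - \frac{1983}{19}$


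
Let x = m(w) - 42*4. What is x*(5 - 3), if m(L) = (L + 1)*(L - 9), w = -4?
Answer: -258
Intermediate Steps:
m(L) = (1 + L)*(-9 + L)
x = -129 (x = (-9 + (-4)² - 8*(-4)) - 42*4 = (-9 + 16 + 32) - 168 = 39 - 168 = -129)
x*(5 - 3) = -129*(5 - 3) = -129*2 = -258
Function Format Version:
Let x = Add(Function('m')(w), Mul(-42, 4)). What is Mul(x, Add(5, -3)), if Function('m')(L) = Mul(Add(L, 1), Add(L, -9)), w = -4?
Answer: -258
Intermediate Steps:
Function('m')(L) = Mul(Add(1, L), Add(-9, L))
x = -129 (x = Add(Add(-9, Pow(-4, 2), Mul(-8, -4)), Mul(-42, 4)) = Add(Add(-9, 16, 32), -168) = Add(39, -168) = -129)
Mul(x, Add(5, -3)) = Mul(-129, Add(5, -3)) = Mul(-129, 2) = -258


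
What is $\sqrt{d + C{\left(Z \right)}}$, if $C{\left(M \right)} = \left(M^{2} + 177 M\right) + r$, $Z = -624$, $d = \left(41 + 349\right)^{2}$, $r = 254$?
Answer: $\sqrt{431282} \approx 656.72$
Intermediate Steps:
$d = 152100$ ($d = 390^{2} = 152100$)
$C{\left(M \right)} = 254 + M^{2} + 177 M$ ($C{\left(M \right)} = \left(M^{2} + 177 M\right) + 254 = 254 + M^{2} + 177 M$)
$\sqrt{d + C{\left(Z \right)}} = \sqrt{152100 + \left(254 + \left(-624\right)^{2} + 177 \left(-624\right)\right)} = \sqrt{152100 + \left(254 + 389376 - 110448\right)} = \sqrt{152100 + 279182} = \sqrt{431282}$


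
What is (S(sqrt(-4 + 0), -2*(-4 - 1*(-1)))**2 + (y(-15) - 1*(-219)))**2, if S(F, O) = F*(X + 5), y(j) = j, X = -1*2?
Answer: 28224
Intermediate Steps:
X = -2
S(F, O) = 3*F (S(F, O) = F*(-2 + 5) = F*3 = 3*F)
(S(sqrt(-4 + 0), -2*(-4 - 1*(-1)))**2 + (y(-15) - 1*(-219)))**2 = ((3*sqrt(-4 + 0))**2 + (-15 - 1*(-219)))**2 = ((3*sqrt(-4))**2 + (-15 + 219))**2 = ((3*(2*I))**2 + 204)**2 = ((6*I)**2 + 204)**2 = (-36 + 204)**2 = 168**2 = 28224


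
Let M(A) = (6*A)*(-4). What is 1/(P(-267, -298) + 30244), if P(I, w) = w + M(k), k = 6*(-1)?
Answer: 1/30090 ≈ 3.3234e-5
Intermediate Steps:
k = -6
M(A) = -24*A
P(I, w) = 144 + w (P(I, w) = w - 24*(-6) = w + 144 = 144 + w)
1/(P(-267, -298) + 30244) = 1/((144 - 298) + 30244) = 1/(-154 + 30244) = 1/30090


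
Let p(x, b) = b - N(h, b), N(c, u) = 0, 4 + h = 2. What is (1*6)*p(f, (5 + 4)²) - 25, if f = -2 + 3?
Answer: 461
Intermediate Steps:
h = -2 (h = -4 + 2 = -2)
f = 1
p(x, b) = b (p(x, b) = b - 1*0 = b + 0 = b)
(1*6)*p(f, (5 + 4)²) - 25 = (1*6)*(5 + 4)² - 25 = 6*9² - 25 = 6*81 - 25 = 486 - 25 = 461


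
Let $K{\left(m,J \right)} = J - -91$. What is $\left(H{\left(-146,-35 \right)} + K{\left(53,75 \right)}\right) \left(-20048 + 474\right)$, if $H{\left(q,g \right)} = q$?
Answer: $-391480$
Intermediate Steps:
$K{\left(m,J \right)} = 91 + J$ ($K{\left(m,J \right)} = J + 91 = 91 + J$)
$\left(H{\left(-146,-35 \right)} + K{\left(53,75 \right)}\right) \left(-20048 + 474\right) = \left(-146 + \left(91 + 75\right)\right) \left(-20048 + 474\right) = \left(-146 + 166\right) \left(-19574\right) = 20 \left(-19574\right) = -391480$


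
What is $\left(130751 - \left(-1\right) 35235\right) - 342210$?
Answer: $-176224$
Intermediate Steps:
$\left(130751 - \left(-1\right) 35235\right) - 342210 = \left(130751 - -35235\right) - 342210 = \left(130751 + 35235\right) - 342210 = 165986 - 342210 = -176224$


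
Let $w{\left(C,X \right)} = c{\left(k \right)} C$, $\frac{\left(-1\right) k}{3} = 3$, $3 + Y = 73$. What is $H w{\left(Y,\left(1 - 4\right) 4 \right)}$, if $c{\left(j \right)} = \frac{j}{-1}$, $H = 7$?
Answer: $4410$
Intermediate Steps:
$Y = 70$ ($Y = -3 + 73 = 70$)
$k = -9$ ($k = \left(-3\right) 3 = -9$)
$c{\left(j \right)} = - j$ ($c{\left(j \right)} = j \left(-1\right) = - j$)
$w{\left(C,X \right)} = 9 C$ ($w{\left(C,X \right)} = \left(-1\right) \left(-9\right) C = 9 C$)
$H w{\left(Y,\left(1 - 4\right) 4 \right)} = 7 \cdot 9 \cdot 70 = 7 \cdot 630 = 4410$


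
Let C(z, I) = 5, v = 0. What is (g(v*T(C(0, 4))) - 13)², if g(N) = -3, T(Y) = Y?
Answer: 256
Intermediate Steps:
(g(v*T(C(0, 4))) - 13)² = (-3 - 13)² = (-16)² = 256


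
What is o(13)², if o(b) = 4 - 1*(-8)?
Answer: 144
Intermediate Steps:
o(b) = 12 (o(b) = 4 + 8 = 12)
o(13)² = 12² = 144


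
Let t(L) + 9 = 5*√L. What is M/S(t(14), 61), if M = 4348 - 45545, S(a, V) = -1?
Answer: 41197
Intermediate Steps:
t(L) = -9 + 5*√L
M = -41197
M/S(t(14), 61) = -41197/(-1) = -41197*(-1) = 41197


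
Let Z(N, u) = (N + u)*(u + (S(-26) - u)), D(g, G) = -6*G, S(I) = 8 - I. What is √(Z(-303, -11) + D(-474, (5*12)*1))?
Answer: 2*I*√2759 ≈ 105.05*I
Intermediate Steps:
Z(N, u) = 34*N + 34*u (Z(N, u) = (N + u)*(u + ((8 - 1*(-26)) - u)) = (N + u)*(u + ((8 + 26) - u)) = (N + u)*(u + (34 - u)) = (N + u)*34 = 34*N + 34*u)
√(Z(-303, -11) + D(-474, (5*12)*1)) = √((34*(-303) + 34*(-11)) - 6*5*12) = √((-10302 - 374) - 360) = √(-10676 - 6*60) = √(-10676 - 360) = √(-11036) = 2*I*√2759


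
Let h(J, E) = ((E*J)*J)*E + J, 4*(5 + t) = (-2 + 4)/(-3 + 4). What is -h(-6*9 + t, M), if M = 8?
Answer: -437931/2 ≈ -2.1897e+5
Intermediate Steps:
t = -9/2 (t = -5 + ((-2 + 4)/(-3 + 4))/4 = -5 + (2/1)/4 = -5 + (2*1)/4 = -5 + (¼)*2 = -5 + ½ = -9/2 ≈ -4.5000)
h(J, E) = J + E²*J² (h(J, E) = (E*J²)*E + J = E²*J² + J = J + E²*J²)
-h(-6*9 + t, M) = -(-6*9 - 9/2)*(1 + (-6*9 - 9/2)*8²) = -(-54 - 9/2)*(1 + (-54 - 9/2)*64) = -(-117)*(1 - 117/2*64)/2 = -(-117)*(1 - 3744)/2 = -(-117)*(-3743)/2 = -1*437931/2 = -437931/2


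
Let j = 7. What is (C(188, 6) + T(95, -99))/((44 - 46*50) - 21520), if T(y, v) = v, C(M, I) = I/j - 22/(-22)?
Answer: 85/20804 ≈ 0.0040857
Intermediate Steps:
C(M, I) = 1 + I/7 (C(M, I) = I/7 - 22/(-22) = I*(⅐) - 22*(-1/22) = I/7 + 1 = 1 + I/7)
(C(188, 6) + T(95, -99))/((44 - 46*50) - 21520) = ((1 + (⅐)*6) - 99)/((44 - 46*50) - 21520) = ((1 + 6/7) - 99)/((44 - 2300) - 21520) = (13/7 - 99)/(-2256 - 21520) = -680/7/(-23776) = -680/7*(-1/23776) = 85/20804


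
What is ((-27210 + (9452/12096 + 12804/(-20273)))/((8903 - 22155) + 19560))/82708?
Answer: -1563369151/29976062909184 ≈ -5.2154e-5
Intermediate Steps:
((-27210 + (9452/12096 + 12804/(-20273)))/((8903 - 22155) + 19560))/82708 = ((-27210 + (9452*(1/12096) + 12804*(-1/20273)))/(-13252 + 19560))*(1/82708) = ((-27210 + (2363/3024 - 12/19))/6308)*(1/82708) = ((-27210 + 8609/57456)*(1/6308))*(1/82708) = -1563369151/57456*1/6308*(1/82708) = -1563369151/362432448*1/82708 = -1563369151/29976062909184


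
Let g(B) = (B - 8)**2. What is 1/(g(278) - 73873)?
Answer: -1/973 ≈ -0.0010277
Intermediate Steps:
g(B) = (-8 + B)**2
1/(g(278) - 73873) = 1/((-8 + 278)**2 - 73873) = 1/(270**2 - 73873) = 1/(72900 - 73873) = 1/(-973) = -1/973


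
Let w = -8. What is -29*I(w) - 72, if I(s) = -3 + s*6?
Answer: 1407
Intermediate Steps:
I(s) = -3 + 6*s
-29*I(w) - 72 = -29*(-3 + 6*(-8)) - 72 = -29*(-3 - 48) - 72 = -29*(-51) - 72 = 1479 - 72 = 1407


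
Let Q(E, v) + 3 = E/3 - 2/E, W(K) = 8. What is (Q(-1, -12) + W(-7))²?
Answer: 400/9 ≈ 44.444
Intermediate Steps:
Q(E, v) = -3 - 2/E + E/3 (Q(E, v) = -3 + (E/3 - 2/E) = -3 + (-2/E + E/3) = -3 - 2/E + E/3)
(Q(-1, -12) + W(-7))² = ((-3 - 2/(-1) + (⅓)*(-1)) + 8)² = ((-3 - 2*(-1) - ⅓) + 8)² = ((-3 + 2 - ⅓) + 8)² = (-4/3 + 8)² = (20/3)² = 400/9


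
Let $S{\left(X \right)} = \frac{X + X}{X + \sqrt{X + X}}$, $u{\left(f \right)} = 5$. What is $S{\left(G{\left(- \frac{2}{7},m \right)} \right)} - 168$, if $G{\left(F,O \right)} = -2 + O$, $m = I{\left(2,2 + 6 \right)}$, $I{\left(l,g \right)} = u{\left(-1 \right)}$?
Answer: $-162 - 2 \sqrt{6} \approx -166.9$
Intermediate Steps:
$I{\left(l,g \right)} = 5$
$m = 5$
$S{\left(X \right)} = \frac{2 X}{X + \sqrt{2} \sqrt{X}}$ ($S{\left(X \right)} = \frac{2 X}{X + \sqrt{2 X}} = \frac{2 X}{X + \sqrt{2} \sqrt{X}}$)
$S{\left(G{\left(- \frac{2}{7},m \right)} \right)} - 168 = \frac{2 \left(-2 + 5\right)}{\left(-2 + 5\right) + \sqrt{2} \sqrt{-2 + 5}} - 168 = 2 \cdot 3 \frac{1}{3 + \sqrt{2} \sqrt{3}} - 168 = 2 \cdot 3 \frac{1}{3 + \sqrt{6}} - 168 = \frac{6}{3 + \sqrt{6}} - 168 = -168 + \frac{6}{3 + \sqrt{6}}$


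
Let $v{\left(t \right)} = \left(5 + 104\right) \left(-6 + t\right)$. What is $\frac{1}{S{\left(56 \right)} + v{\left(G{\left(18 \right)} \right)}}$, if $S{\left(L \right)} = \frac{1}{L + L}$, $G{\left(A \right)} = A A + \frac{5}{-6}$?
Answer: $\frac{336}{11615915} \approx 2.8926 \cdot 10^{-5}$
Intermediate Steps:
$G{\left(A \right)} = - \frac{5}{6} + A^{2}$ ($G{\left(A \right)} = A^{2} + 5 \left(- \frac{1}{6}\right) = A^{2} - \frac{5}{6} = - \frac{5}{6} + A^{2}$)
$v{\left(t \right)} = -654 + 109 t$ ($v{\left(t \right)} = 109 \left(-6 + t\right) = -654 + 109 t$)
$S{\left(L \right)} = \frac{1}{2 L}$
$\frac{1}{S{\left(56 \right)} + v{\left(G{\left(18 \right)} \right)}} = \frac{1}{\frac{1}{2 \cdot 56} - \left(654 - 109 \left(- \frac{5}{6} + 18^{2}\right)\right)} = \frac{1}{\frac{1}{2} \cdot \frac{1}{56} - \left(654 - 109 \left(- \frac{5}{6} + 324\right)\right)} = \frac{1}{\frac{1}{112} + \left(-654 + 109 \cdot \frac{1939}{6}\right)} = \frac{1}{\frac{1}{112} + \left(-654 + \frac{211351}{6}\right)} = \frac{1}{\frac{1}{112} + \frac{207427}{6}} = \frac{1}{\frac{11615915}{336}} = \frac{336}{11615915}$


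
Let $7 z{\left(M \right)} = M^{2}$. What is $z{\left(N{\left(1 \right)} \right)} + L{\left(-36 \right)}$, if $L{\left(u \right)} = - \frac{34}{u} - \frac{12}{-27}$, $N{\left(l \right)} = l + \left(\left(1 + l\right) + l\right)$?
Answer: $\frac{463}{126} \approx 3.6746$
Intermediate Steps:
$N{\left(l \right)} = 1 + 3 l$ ($N{\left(l \right)} = l + \left(1 + 2 l\right) = 1 + 3 l$)
$z{\left(M \right)} = \frac{M^{2}}{7}$
$L{\left(u \right)} = \frac{4}{9} - \frac{34}{u}$ ($L{\left(u \right)} = - \frac{34}{u} - - \frac{4}{9} = - \frac{34}{u} + \frac{4}{9} = \frac{4}{9} - \frac{34}{u}$)
$z{\left(N{\left(1 \right)} \right)} + L{\left(-36 \right)} = \frac{\left(1 + 3 \cdot 1\right)^{2}}{7} - \left(- \frac{4}{9} + \frac{34}{-36}\right) = \frac{\left(1 + 3\right)^{2}}{7} + \left(\frac{4}{9} - - \frac{17}{18}\right) = \frac{4^{2}}{7} + \left(\frac{4}{9} + \frac{17}{18}\right) = \frac{1}{7} \cdot 16 + \frac{25}{18} = \frac{16}{7} + \frac{25}{18} = \frac{463}{126}$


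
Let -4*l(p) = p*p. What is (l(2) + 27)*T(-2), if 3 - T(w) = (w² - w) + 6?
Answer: -234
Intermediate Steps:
T(w) = -3 + w - w² (T(w) = 3 - ((w² - w) + 6) = 3 - (6 + w² - w) = 3 + (-6 + w - w²) = -3 + w - w²)
l(p) = -p²/4 (l(p) = -p*p/4 = -p²/4)
(l(2) + 27)*T(-2) = (-¼*2² + 27)*(-3 - 2 - 1*(-2)²) = (-¼*4 + 27)*(-3 - 2 - 1*4) = (-1 + 27)*(-3 - 2 - 4) = 26*(-9) = -234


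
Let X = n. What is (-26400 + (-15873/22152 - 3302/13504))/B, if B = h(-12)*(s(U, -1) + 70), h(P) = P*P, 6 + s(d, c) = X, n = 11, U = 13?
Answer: -12656409529/5177433600 ≈ -2.4445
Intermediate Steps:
X = 11
s(d, c) = 5 (s(d, c) = -6 + 11 = 5)
h(P) = P²
B = 10800 (B = (-12)²*(5 + 70) = 144*75 = 10800)
(-26400 + (-15873/22152 - 3302/13504))/B = (-26400 + (-15873/22152 - 3302/13504))/10800 = (-26400 + (-15873*1/22152 - 3302*1/13504))*(1/10800) = (-26400 + (-407/568 - 1651/6752))*(1/10800) = (-26400 - 460729/479392)*(1/10800) = -12656409529/479392*1/10800 = -12656409529/5177433600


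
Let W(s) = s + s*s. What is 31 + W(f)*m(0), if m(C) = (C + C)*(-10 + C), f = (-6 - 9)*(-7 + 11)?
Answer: 31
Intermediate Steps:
f = -60 (f = -15*4 = -60)
m(C) = 2*C*(-10 + C) (m(C) = (2*C)*(-10 + C) = 2*C*(-10 + C))
W(s) = s + s**2
31 + W(f)*m(0) = 31 + (-60*(1 - 60))*(2*0*(-10 + 0)) = 31 + (-60*(-59))*(2*0*(-10)) = 31 + 3540*0 = 31 + 0 = 31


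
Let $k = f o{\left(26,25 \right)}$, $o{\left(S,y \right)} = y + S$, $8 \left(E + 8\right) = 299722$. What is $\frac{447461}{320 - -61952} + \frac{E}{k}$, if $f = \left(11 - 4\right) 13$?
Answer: $\frac{209962113}{13762112} \approx 15.257$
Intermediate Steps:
$E = \frac{149829}{4}$ ($E = -8 + \frac{1}{8} \cdot 299722 = -8 + \frac{149861}{4} = \frac{149829}{4} \approx 37457.0$)
$o{\left(S,y \right)} = S + y$
$f = 91$ ($f = 7 \cdot 13 = 91$)
$k = 4641$ ($k = 91 \left(26 + 25\right) = 91 \cdot 51 = 4641$)
$\frac{447461}{320 - -61952} + \frac{E}{k} = \frac{447461}{320 - -61952} + \frac{149829}{4 \cdot 4641} = \frac{447461}{320 + 61952} + \frac{149829}{4} \cdot \frac{1}{4641} = \frac{447461}{62272} + \frac{49943}{6188} = 447461 \cdot \frac{1}{62272} + \frac{49943}{6188} = \frac{63923}{8896} + \frac{49943}{6188} = \frac{209962113}{13762112}$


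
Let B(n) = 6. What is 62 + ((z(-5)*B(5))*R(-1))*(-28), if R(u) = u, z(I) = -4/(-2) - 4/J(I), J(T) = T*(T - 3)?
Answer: 1906/5 ≈ 381.20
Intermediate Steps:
J(T) = T*(-3 + T)
z(I) = 2 - 4/(I*(-3 + I)) (z(I) = -4/(-2) - 4*1/(I*(-3 + I)) = -4*(-1/2) - 4/(I*(-3 + I)) = 2 - 4/(I*(-3 + I)))
62 + ((z(-5)*B(5))*R(-1))*(-28) = 62 + (((2 - 4/(-5*(-3 - 5)))*6)*(-1))*(-28) = 62 + (((2 - 4*(-1/5)/(-8))*6)*(-1))*(-28) = 62 + (((2 - 4*(-1/5)*(-1/8))*6)*(-1))*(-28) = 62 + (((2 - 1/10)*6)*(-1))*(-28) = 62 + (((19/10)*6)*(-1))*(-28) = 62 + ((57/5)*(-1))*(-28) = 62 - 57/5*(-28) = 62 + 1596/5 = 1906/5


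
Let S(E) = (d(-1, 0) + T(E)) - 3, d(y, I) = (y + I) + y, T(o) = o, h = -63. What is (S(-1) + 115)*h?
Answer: -6867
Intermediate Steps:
d(y, I) = I + 2*y (d(y, I) = (I + y) + y = I + 2*y)
S(E) = -5 + E (S(E) = ((0 + 2*(-1)) + E) - 3 = ((0 - 2) + E) - 3 = (-2 + E) - 3 = -5 + E)
(S(-1) + 115)*h = ((-5 - 1) + 115)*(-63) = (-6 + 115)*(-63) = 109*(-63) = -6867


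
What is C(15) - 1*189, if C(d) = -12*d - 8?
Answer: -377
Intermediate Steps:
C(d) = -8 - 12*d
C(15) - 1*189 = (-8 - 12*15) - 1*189 = (-8 - 180) - 189 = -188 - 189 = -377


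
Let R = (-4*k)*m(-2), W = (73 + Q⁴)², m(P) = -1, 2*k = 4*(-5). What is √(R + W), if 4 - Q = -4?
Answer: 3*√1931169 ≈ 4169.0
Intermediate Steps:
Q = 8 (Q = 4 - 1*(-4) = 4 + 4 = 8)
k = -10 (k = (4*(-5))/2 = (½)*(-20) = -10)
W = 17380561 (W = (73 + 8⁴)² = (73 + 4096)² = 4169² = 17380561)
R = -40 (R = -4*(-10)*(-1) = 40*(-1) = -40)
√(R + W) = √(-40 + 17380561) = √17380521 = 3*√1931169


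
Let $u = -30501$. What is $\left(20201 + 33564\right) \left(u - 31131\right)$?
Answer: $-3313644480$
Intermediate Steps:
$\left(20201 + 33564\right) \left(u - 31131\right) = \left(20201 + 33564\right) \left(-30501 - 31131\right) = 53765 \left(-61632\right) = -3313644480$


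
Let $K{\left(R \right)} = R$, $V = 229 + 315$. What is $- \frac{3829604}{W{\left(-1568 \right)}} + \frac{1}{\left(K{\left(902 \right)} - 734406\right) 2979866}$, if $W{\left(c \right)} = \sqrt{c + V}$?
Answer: $- \frac{1}{2185743630464} + \frac{957401 i}{8} \approx -4.5751 \cdot 10^{-13} + 1.1968 \cdot 10^{5} i$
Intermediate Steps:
$V = 544$
$W{\left(c \right)} = \sqrt{544 + c}$ ($W{\left(c \right)} = \sqrt{c + 544} = \sqrt{544 + c}$)
$- \frac{3829604}{W{\left(-1568 \right)}} + \frac{1}{\left(K{\left(902 \right)} - 734406\right) 2979866} = - \frac{3829604}{\sqrt{544 - 1568}} + \frac{1}{\left(902 - 734406\right) 2979866} = - \frac{3829604}{\sqrt{-1024}} + \frac{1}{-733504} \cdot \frac{1}{2979866} = - \frac{3829604}{32 i} - \frac{1}{2185743630464} = - 3829604 \left(- \frac{i}{32}\right) - \frac{1}{2185743630464} = \frac{957401 i}{8} - \frac{1}{2185743630464} = - \frac{1}{2185743630464} + \frac{957401 i}{8}$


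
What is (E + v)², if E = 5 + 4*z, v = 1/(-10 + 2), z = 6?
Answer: 53361/64 ≈ 833.77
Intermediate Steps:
v = -⅛ (v = 1/(-8) = -⅛ ≈ -0.12500)
E = 29 (E = 5 + 4*6 = 5 + 24 = 29)
(E + v)² = (29 - ⅛)² = (231/8)² = 53361/64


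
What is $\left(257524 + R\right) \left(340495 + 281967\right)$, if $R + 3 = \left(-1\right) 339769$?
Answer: $-51196254576$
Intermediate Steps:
$R = -339772$ ($R = -3 - 339769 = -339772$)
$\left(257524 + R\right) \left(340495 + 281967\right) = \left(257524 - 339772\right) \left(340495 + 281967\right) = \left(-82248\right) 622462 = -51196254576$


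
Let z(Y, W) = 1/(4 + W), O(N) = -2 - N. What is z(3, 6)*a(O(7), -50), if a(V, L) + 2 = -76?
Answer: -39/5 ≈ -7.8000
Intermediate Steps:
a(V, L) = -78 (a(V, L) = -2 - 76 = -78)
z(3, 6)*a(O(7), -50) = -78/(4 + 6) = -78/10 = (1/10)*(-78) = -39/5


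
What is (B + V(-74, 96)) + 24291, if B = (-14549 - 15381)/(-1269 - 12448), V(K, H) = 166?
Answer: 335506599/13717 ≈ 24459.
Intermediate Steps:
B = 29930/13717 (B = -29930/(-13717) = -29930*(-1/13717) = 29930/13717 ≈ 2.1820)
(B + V(-74, 96)) + 24291 = (29930/13717 + 166) + 24291 = 2306952/13717 + 24291 = 335506599/13717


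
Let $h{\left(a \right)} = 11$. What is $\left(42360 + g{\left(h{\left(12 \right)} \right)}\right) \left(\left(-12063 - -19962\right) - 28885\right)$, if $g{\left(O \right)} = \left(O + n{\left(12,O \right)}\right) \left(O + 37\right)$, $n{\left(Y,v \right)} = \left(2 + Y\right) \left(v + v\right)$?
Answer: $-1210304592$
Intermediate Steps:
$n{\left(Y,v \right)} = 2 v \left(2 + Y\right)$ ($n{\left(Y,v \right)} = \left(2 + Y\right) 2 v = 2 v \left(2 + Y\right)$)
$g{\left(O \right)} = 29 O \left(37 + O\right)$ ($g{\left(O \right)} = \left(O + 2 O \left(2 + 12\right)\right) \left(O + 37\right) = \left(O + 2 O 14\right) \left(37 + O\right) = \left(O + 28 O\right) \left(37 + O\right) = 29 O \left(37 + O\right)$)
$\left(42360 + g{\left(h{\left(12 \right)} \right)}\right) \left(\left(-12063 - -19962\right) - 28885\right) = \left(42360 + 29 \cdot 11 \left(37 + 11\right)\right) \left(\left(-12063 - -19962\right) - 28885\right) = \left(42360 + 29 \cdot 11 \cdot 48\right) \left(\left(-12063 + 19962\right) - 28885\right) = \left(42360 + 15312\right) \left(7899 - 28885\right) = 57672 \left(-20986\right) = -1210304592$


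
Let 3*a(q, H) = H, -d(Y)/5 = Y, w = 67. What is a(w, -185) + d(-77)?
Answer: 970/3 ≈ 323.33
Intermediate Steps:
d(Y) = -5*Y
a(q, H) = H/3
a(w, -185) + d(-77) = (1/3)*(-185) - 5*(-77) = -185/3 + 385 = 970/3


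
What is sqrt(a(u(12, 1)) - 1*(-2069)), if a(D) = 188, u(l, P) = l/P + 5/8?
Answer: sqrt(2257) ≈ 47.508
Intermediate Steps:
u(l, P) = 5/8 + l/P (u(l, P) = l/P + 5*(1/8) = l/P + 5/8 = 5/8 + l/P)
sqrt(a(u(12, 1)) - 1*(-2069)) = sqrt(188 - 1*(-2069)) = sqrt(188 + 2069) = sqrt(2257)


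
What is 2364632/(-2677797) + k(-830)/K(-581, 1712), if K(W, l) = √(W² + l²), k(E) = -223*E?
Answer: -2364632/2677797 + 37018*√3268505/653701 ≈ 101.50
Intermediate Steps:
2364632/(-2677797) + k(-830)/K(-581, 1712) = 2364632/(-2677797) + (-223*(-830))/(√((-581)² + 1712²)) = 2364632*(-1/2677797) + 185090/(√(337561 + 2930944)) = -2364632/2677797 + 185090/(√3268505) = -2364632/2677797 + 185090*(√3268505/3268505) = -2364632/2677797 + 37018*√3268505/653701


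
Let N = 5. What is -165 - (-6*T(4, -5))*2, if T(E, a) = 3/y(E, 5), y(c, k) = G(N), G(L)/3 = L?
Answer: -813/5 ≈ -162.60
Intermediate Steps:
G(L) = 3*L
y(c, k) = 15 (y(c, k) = 3*5 = 15)
T(E, a) = ⅕ (T(E, a) = 3/15 = 3*(1/15) = ⅕)
-165 - (-6*T(4, -5))*2 = -165 - (-6*⅕)*2 = -165 - (-6)*2/5 = -165 - 1*(-12/5) = -165 + 12/5 = -813/5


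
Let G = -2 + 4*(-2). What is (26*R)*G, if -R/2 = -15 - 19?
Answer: -17680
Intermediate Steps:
G = -10 (G = -2 - 8 = -10)
R = 68 (R = -2*(-15 - 19) = -2*(-34) = 68)
(26*R)*G = (26*68)*(-10) = 1768*(-10) = -17680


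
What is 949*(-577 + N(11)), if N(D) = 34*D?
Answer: -192647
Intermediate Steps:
949*(-577 + N(11)) = 949*(-577 + 34*11) = 949*(-577 + 374) = 949*(-203) = -192647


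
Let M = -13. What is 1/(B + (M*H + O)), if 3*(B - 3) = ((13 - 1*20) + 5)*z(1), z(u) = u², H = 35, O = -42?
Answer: -3/1484 ≈ -0.0020216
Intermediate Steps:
B = 7/3 (B = 3 + (((13 - 1*20) + 5)*1²)/3 = 3 + (((13 - 20) + 5)*1)/3 = 3 + ((-7 + 5)*1)/3 = 3 + (-2*1)/3 = 3 + (⅓)*(-2) = 3 - ⅔ = 7/3 ≈ 2.3333)
1/(B + (M*H + O)) = 1/(7/3 + (-13*35 - 42)) = 1/(7/3 + (-455 - 42)) = 1/(7/3 - 497) = 1/(-1484/3) = -3/1484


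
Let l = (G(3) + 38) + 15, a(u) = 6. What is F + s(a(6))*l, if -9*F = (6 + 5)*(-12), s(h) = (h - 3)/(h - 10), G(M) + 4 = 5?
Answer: -155/6 ≈ -25.833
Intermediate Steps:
G(M) = 1 (G(M) = -4 + 5 = 1)
s(h) = (-3 + h)/(-10 + h)
l = 54 (l = (1 + 38) + 15 = 39 + 15 = 54)
F = 44/3 (F = -(6 + 5)*(-12)/9 = -11*(-12)/9 = -⅑*(-132) = 44/3 ≈ 14.667)
F + s(a(6))*l = 44/3 + ((-3 + 6)/(-10 + 6))*54 = 44/3 + (3/(-4))*54 = 44/3 - ¼*3*54 = 44/3 - ¾*54 = 44/3 - 81/2 = -155/6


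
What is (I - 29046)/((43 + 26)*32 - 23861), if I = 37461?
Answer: -8415/21653 ≈ -0.38863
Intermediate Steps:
(I - 29046)/((43 + 26)*32 - 23861) = (37461 - 29046)/((43 + 26)*32 - 23861) = 8415/(69*32 - 23861) = 8415/(2208 - 23861) = 8415/(-21653) = 8415*(-1/21653) = -8415/21653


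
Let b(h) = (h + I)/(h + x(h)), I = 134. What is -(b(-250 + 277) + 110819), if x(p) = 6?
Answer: -3657188/33 ≈ -1.1082e+5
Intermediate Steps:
b(h) = (134 + h)/(6 + h) (b(h) = (h + 134)/(h + 6) = (134 + h)/(6 + h))
-(b(-250 + 277) + 110819) = -((134 + (-250 + 277))/(6 + (-250 + 277)) + 110819) = -((134 + 27)/(6 + 27) + 110819) = -(161/33 + 110819) = -1*3657188/33 = -3657188/33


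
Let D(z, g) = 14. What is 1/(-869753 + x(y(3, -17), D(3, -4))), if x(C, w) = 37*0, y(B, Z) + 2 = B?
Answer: -1/869753 ≈ -1.1498e-6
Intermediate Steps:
y(B, Z) = -2 + B
x(C, w) = 0
1/(-869753 + x(y(3, -17), D(3, -4))) = 1/(-869753 + 0) = 1/(-869753) = -1/869753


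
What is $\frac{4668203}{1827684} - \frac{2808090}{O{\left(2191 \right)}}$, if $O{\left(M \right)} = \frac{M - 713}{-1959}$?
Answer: $\frac{5027092439509037}{1350658476} \approx 3.722 \cdot 10^{6}$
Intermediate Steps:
$O{\left(M \right)} = \frac{713}{1959} - \frac{M}{1959}$ ($O{\left(M \right)} = \left(M - 713\right) \left(- \frac{1}{1959}\right) = \left(-713 + M\right) \left(- \frac{1}{1959}\right) = \frac{713}{1959} - \frac{M}{1959}$)
$\frac{4668203}{1827684} - \frac{2808090}{O{\left(2191 \right)}} = \frac{4668203}{1827684} - \frac{2808090}{\frac{713}{1959} - \frac{2191}{1959}} = 4668203 \cdot \frac{1}{1827684} - \frac{2808090}{\frac{713}{1959} - \frac{2191}{1959}} = \frac{4668203}{1827684} - \frac{2808090}{- \frac{1478}{1959}} = \frac{4668203}{1827684} - - \frac{2750524155}{739} = \frac{4668203}{1827684} + \frac{2750524155}{739} = \frac{5027092439509037}{1350658476}$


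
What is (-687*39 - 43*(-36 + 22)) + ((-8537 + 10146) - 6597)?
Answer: -31179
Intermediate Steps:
(-687*39 - 43*(-36 + 22)) + ((-8537 + 10146) - 6597) = (-26793 - 43*(-14)) + (1609 - 6597) = (-26793 + 602) - 4988 = -26191 - 4988 = -31179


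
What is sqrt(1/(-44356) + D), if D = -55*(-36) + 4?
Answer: sqrt(975857537967)/22178 ≈ 44.542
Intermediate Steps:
D = 1984 (D = 1980 + 4 = 1984)
sqrt(1/(-44356) + D) = sqrt(1/(-44356) + 1984) = sqrt(-1/44356 + 1984) = sqrt(88002303/44356) = sqrt(975857537967)/22178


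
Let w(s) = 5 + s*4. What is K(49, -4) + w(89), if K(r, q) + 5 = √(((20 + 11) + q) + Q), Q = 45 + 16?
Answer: 356 + 2*√22 ≈ 365.38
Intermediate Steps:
w(s) = 5 + 4*s
Q = 61
K(r, q) = -5 + √(92 + q) (K(r, q) = -5 + √(((20 + 11) + q) + 61) = -5 + √((31 + q) + 61) = -5 + √(92 + q))
K(49, -4) + w(89) = (-5 + √(92 - 4)) + (5 + 4*89) = (-5 + √88) + (5 + 356) = (-5 + 2*√22) + 361 = 356 + 2*√22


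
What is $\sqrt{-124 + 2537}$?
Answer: $\sqrt{2413} \approx 49.122$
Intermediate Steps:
$\sqrt{-124 + 2537} = \sqrt{2413}$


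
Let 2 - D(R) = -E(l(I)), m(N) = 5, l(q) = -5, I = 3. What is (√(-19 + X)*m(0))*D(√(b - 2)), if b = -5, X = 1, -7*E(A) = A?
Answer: 285*I*√2/7 ≈ 57.579*I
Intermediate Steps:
E(A) = -A/7
D(R) = 19/7 (D(R) = 2 - (-1)*(-⅐*(-5)) = 2 - (-1)*5/7 = 2 - 1*(-5/7) = 2 + 5/7 = 19/7)
(√(-19 + X)*m(0))*D(√(b - 2)) = (√(-19 + 1)*5)*(19/7) = (√(-18)*5)*(19/7) = ((3*I*√2)*5)*(19/7) = (15*I*√2)*(19/7) = 285*I*√2/7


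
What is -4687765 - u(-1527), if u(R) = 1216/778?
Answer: -1823541193/389 ≈ -4.6878e+6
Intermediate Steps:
u(R) = 608/389 (u(R) = 1216*(1/778) = 608/389)
-4687765 - u(-1527) = -4687765 - 1*608/389 = -4687765 - 608/389 = -1823541193/389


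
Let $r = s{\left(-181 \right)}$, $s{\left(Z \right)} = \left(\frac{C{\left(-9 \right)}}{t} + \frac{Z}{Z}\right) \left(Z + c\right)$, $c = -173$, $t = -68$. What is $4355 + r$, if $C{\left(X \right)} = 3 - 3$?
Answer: $4001$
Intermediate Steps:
$C{\left(X \right)} = 0$
$s{\left(Z \right)} = -173 + Z$ ($s{\left(Z \right)} = \left(\frac{0}{-68} + \frac{Z}{Z}\right) \left(Z - 173\right) = \left(0 \left(- \frac{1}{68}\right) + 1\right) \left(-173 + Z\right) = \left(0 + 1\right) \left(-173 + Z\right) = 1 \left(-173 + Z\right) = -173 + Z$)
$r = -354$ ($r = -173 - 181 = -354$)
$4355 + r = 4355 - 354 = 4001$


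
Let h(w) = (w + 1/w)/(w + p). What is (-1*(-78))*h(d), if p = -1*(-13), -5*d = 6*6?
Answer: -17173/174 ≈ -98.695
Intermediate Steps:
d = -36/5 (d = -6*6/5 = -⅕*36 = -36/5 ≈ -7.2000)
p = 13
h(w) = (w + 1/w)/(13 + w) (h(w) = (w + 1/w)/(w + 13) = (w + 1/w)/(13 + w))
(-1*(-78))*h(d) = (-1*(-78))*((1 + (-36/5)²)/((-36/5)*(13 - 36/5))) = 78*(-5*(1 + 1296/25)/(36*29/5)) = 78*(-5/36*5/29*1321/25) = 78*(-1321/1044) = -17173/174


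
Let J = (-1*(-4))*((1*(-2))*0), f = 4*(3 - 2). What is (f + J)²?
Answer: 16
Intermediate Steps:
f = 4 (f = 4*1 = 4)
J = 0 (J = 4*(-2*0) = 4*0 = 0)
(f + J)² = (4 + 0)² = 4² = 16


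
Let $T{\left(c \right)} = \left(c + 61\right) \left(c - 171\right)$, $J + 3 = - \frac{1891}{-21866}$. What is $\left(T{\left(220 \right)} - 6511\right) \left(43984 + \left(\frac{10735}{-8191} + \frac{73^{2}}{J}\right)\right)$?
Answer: $\frac{8402768878630198}{27464423} \approx 3.0595 \cdot 10^{8}$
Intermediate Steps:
$J = - \frac{63707}{21866}$ ($J = -3 - \frac{1891}{-21866} = -3 - - \frac{1891}{21866} = -3 + \frac{1891}{21866} = - \frac{63707}{21866} \approx -2.9135$)
$T{\left(c \right)} = \left(-171 + c\right) \left(61 + c\right)$ ($T{\left(c \right)} = \left(61 + c\right) \left(-171 + c\right) = \left(-171 + c\right) \left(61 + c\right)$)
$\left(T{\left(220 \right)} - 6511\right) \left(43984 + \left(\frac{10735}{-8191} + \frac{73^{2}}{J}\right)\right) = \left(\left(-10431 + 220^{2} - 24200\right) - 6511\right) \left(43984 + \left(\frac{10735}{-8191} + \frac{73^{2}}{- \frac{63707}{21866}}\right)\right) = \left(\left(-10431 + 48400 - 24200\right) - 6511\right) \left(43984 + \left(10735 \left(- \frac{1}{8191}\right) + 5329 \left(- \frac{21866}{63707}\right)\right)\right) = \left(13769 - 6511\right) \left(43984 - \frac{955131274219}{521824037}\right) = 7258 \left(43984 - \frac{955131274219}{521824037}\right) = 7258 \cdot \frac{21996777169189}{521824037} = \frac{8402768878630198}{27464423}$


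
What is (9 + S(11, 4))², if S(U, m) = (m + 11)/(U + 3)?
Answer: 19881/196 ≈ 101.43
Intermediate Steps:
S(U, m) = (11 + m)/(3 + U)
(9 + S(11, 4))² = (9 + (11 + 4)/(3 + 11))² = (9 + 15/14)² = (141/14)² = 19881/196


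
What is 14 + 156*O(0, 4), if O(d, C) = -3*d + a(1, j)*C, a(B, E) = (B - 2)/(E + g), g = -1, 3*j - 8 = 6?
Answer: -1718/11 ≈ -156.18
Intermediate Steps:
j = 14/3 (j = 8/3 + (⅓)*6 = 8/3 + 2 = 14/3 ≈ 4.6667)
a(B, E) = (-2 + B)/(-1 + E) (a(B, E) = (B - 2)/(E - 1) = (-2 + B)/(-1 + E))
O(d, C) = -3*d - 3*C/11 (O(d, C) = -3*d + ((-2 + 1)/(-1 + 14/3))*C = -3*d + (-1/(11/3))*C = -3*d + ((3/11)*(-1))*C = -3*d - 3*C/11)
14 + 156*O(0, 4) = 14 + 156*(-3*0 - 3/11*4) = 14 + 156*(0 - 12/11) = 14 + 156*(-12/11) = 14 - 1872/11 = -1718/11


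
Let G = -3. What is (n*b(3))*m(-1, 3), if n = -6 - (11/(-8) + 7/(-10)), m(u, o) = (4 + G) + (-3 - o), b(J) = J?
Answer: 471/8 ≈ 58.875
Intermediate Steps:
m(u, o) = -2 - o (m(u, o) = (4 - 3) + (-3 - o) = 1 + (-3 - o) = -2 - o)
n = -157/40 (n = -6 - (11*(-1/8) + 7*(-1/10)) = -6 - (-11/8 - 7/10) = -6 - 1*(-83/40) = -6 + 83/40 = -157/40 ≈ -3.9250)
(n*b(3))*m(-1, 3) = (-157/40*3)*(-2 - 1*3) = -471*(-2 - 3)/40 = -471/40*(-5) = 471/8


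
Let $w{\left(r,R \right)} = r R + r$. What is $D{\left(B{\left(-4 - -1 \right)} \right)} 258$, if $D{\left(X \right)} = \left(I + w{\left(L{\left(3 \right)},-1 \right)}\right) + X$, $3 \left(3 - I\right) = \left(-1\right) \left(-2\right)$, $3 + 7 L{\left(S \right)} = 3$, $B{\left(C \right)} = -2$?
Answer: $86$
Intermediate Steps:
$L{\left(S \right)} = 0$ ($L{\left(S \right)} = - \frac{3}{7} + \frac{1}{7} \cdot 3 = - \frac{3}{7} + \frac{3}{7} = 0$)
$w{\left(r,R \right)} = r + R r$ ($w{\left(r,R \right)} = R r + r = r + R r$)
$I = \frac{7}{3}$ ($I = 3 - \frac{\left(-1\right) \left(-2\right)}{3} = 3 - \frac{2}{3} = \frac{7}{3} \approx 2.3333$)
$D{\left(X \right)} = \frac{7}{3} + X$ ($D{\left(X \right)} = \left(\frac{7}{3} + 0 \left(1 - 1\right)\right) + X = \left(\frac{7}{3} + 0 \cdot 0\right) + X = \left(\frac{7}{3} + 0\right) + X = \frac{7}{3} + X$)
$D{\left(B{\left(-4 - -1 \right)} \right)} 258 = \left(\frac{7}{3} - 2\right) 258 = \frac{1}{3} \cdot 258 = 86$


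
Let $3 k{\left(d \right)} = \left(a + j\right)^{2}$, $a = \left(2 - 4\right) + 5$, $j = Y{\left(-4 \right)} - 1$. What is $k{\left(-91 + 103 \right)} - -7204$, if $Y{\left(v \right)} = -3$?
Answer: $\frac{21613}{3} \approx 7204.3$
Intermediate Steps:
$j = -4$ ($j = -3 - 1 = -4$)
$a = 3$ ($a = -2 + 5 = 3$)
$k{\left(d \right)} = \frac{1}{3}$ ($k{\left(d \right)} = \frac{\left(3 - 4\right)^{2}}{3} = \frac{\left(-1\right)^{2}}{3} = \frac{1}{3} \cdot 1 = \frac{1}{3}$)
$k{\left(-91 + 103 \right)} - -7204 = \frac{1}{3} - -7204 = \frac{1}{3} + 7204 = \frac{21613}{3}$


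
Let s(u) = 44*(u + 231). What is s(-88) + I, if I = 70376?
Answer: 76668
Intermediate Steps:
s(u) = 10164 + 44*u (s(u) = 44*(231 + u) = 10164 + 44*u)
s(-88) + I = (10164 + 44*(-88)) + 70376 = (10164 - 3872) + 70376 = 6292 + 70376 = 76668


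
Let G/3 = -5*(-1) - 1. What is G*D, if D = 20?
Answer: 240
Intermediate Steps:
G = 12 (G = 3*(-5*(-1) - 1) = 3*(5 - 1) = 3*4 = 12)
G*D = 12*20 = 240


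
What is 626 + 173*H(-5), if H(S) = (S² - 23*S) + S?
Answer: 23981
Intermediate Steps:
H(S) = S² - 22*S
626 + 173*H(-5) = 626 + 173*(-5*(-22 - 5)) = 626 + 173*(-5*(-27)) = 626 + 173*135 = 626 + 23355 = 23981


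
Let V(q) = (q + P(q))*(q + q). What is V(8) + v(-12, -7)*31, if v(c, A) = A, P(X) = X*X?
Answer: 935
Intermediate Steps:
P(X) = X²
V(q) = 2*q*(q + q²) (V(q) = (q + q²)*(q + q) = (q + q²)*(2*q) = 2*q*(q + q²))
V(8) + v(-12, -7)*31 = 2*8²*(1 + 8) - 7*31 = 2*64*9 - 217 = 1152 - 217 = 935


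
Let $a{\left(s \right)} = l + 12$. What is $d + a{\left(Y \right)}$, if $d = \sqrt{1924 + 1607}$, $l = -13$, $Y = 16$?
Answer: $-1 + \sqrt{3531} \approx 58.422$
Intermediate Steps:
$d = \sqrt{3531} \approx 59.422$
$a{\left(s \right)} = -1$ ($a{\left(s \right)} = -13 + 12 = -1$)
$d + a{\left(Y \right)} = \sqrt{3531} - 1 = -1 + \sqrt{3531}$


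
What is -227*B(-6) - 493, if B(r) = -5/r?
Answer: -4093/6 ≈ -682.17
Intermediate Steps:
-227*B(-6) - 493 = -(-1135)/(-6) - 493 = -(-1135)*(-1)/6 - 493 = -227*⅚ - 493 = -1135/6 - 493 = -4093/6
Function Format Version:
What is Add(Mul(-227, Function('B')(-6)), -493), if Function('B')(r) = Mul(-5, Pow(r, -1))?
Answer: Rational(-4093, 6) ≈ -682.17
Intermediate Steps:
Add(Mul(-227, Function('B')(-6)), -493) = Add(Mul(-227, Mul(-5, Pow(-6, -1))), -493) = Add(Mul(-227, Mul(-5, Rational(-1, 6))), -493) = Add(Mul(-227, Rational(5, 6)), -493) = Add(Rational(-1135, 6), -493) = Rational(-4093, 6)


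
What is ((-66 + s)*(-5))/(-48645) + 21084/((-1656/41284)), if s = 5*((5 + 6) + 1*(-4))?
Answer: -5113787185/9729 ≈ -5.2562e+5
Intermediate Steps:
s = 35 (s = 5*(11 - 4) = 5*7 = 35)
((-66 + s)*(-5))/(-48645) + 21084/((-1656/41284)) = ((-66 + 35)*(-5))/(-48645) + 21084/((-1656/41284)) = -31*(-5)*(-1/48645) + 21084/((-1656*1/41284)) = 155*(-1/48645) + 21084/(-414/10321) = -31/9729 + 21084*(-10321/414) = -31/9729 - 36267994/69 = -5113787185/9729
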